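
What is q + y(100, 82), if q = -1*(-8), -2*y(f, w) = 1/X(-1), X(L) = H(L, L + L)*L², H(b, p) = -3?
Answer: 49/6 ≈ 8.1667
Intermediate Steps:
X(L) = -3*L²
y(f, w) = ⅙ (y(f, w) = -1/(2*((-3*(-1)²))) = -1/(2*((-3*1))) = -½/(-3) = -½*(-⅓) = ⅙)
q = 8
q + y(100, 82) = 8 + ⅙ = 49/6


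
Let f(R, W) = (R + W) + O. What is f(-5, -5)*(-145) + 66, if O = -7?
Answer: 2531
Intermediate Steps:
f(R, W) = -7 + R + W (f(R, W) = (R + W) - 7 = -7 + R + W)
f(-5, -5)*(-145) + 66 = (-7 - 5 - 5)*(-145) + 66 = -17*(-145) + 66 = 2465 + 66 = 2531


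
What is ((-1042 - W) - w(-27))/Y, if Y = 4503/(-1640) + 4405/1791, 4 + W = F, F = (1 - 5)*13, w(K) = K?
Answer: 2816813160/840673 ≈ 3350.7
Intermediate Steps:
F = -52 (F = -4*13 = -52)
W = -56 (W = -4 - 52 = -56)
Y = -840673/2937240 (Y = 4503*(-1/1640) + 4405*(1/1791) = -4503/1640 + 4405/1791 = -840673/2937240 ≈ -0.28621)
((-1042 - W) - w(-27))/Y = ((-1042 - 1*(-56)) - 1*(-27))/(-840673/2937240) = ((-1042 + 56) + 27)*(-2937240/840673) = (-986 + 27)*(-2937240/840673) = -959*(-2937240/840673) = 2816813160/840673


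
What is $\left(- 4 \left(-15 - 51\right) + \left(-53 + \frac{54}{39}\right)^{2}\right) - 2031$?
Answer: $\frac{151618}{169} \approx 897.15$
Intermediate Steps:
$\left(- 4 \left(-15 - 51\right) + \left(-53 + \frac{54}{39}\right)^{2}\right) - 2031 = \left(\left(-4\right) \left(-66\right) + \left(-53 + 54 \cdot \frac{1}{39}\right)^{2}\right) - 2031 = \left(264 + \left(-53 + \frac{18}{13}\right)^{2}\right) - 2031 = \left(264 + \left(- \frac{671}{13}\right)^{2}\right) - 2031 = \left(264 + \frac{450241}{169}\right) - 2031 = \frac{494857}{169} - 2031 = \frac{151618}{169}$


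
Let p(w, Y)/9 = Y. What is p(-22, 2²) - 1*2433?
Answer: -2397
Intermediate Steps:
p(w, Y) = 9*Y
p(-22, 2²) - 1*2433 = 9*2² - 1*2433 = 9*4 - 2433 = 36 - 2433 = -2397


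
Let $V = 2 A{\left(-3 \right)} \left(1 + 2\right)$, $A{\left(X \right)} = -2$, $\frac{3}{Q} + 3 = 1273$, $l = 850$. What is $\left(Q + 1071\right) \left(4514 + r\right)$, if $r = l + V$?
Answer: $\frac{3639822948}{635} \approx 5.732 \cdot 10^{6}$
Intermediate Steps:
$Q = \frac{3}{1270}$ ($Q = \frac{3}{-3 + 1273} = \frac{3}{1270} \approx 0.0023622$)
$V = -12$ ($V = 2 \left(-2\right) \left(1 + 2\right) = \left(-4\right) 3 = -12$)
$r = 838$ ($r = 850 - 12 = 838$)
$\left(Q + 1071\right) \left(4514 + r\right) = \left(\frac{3}{1270} + 1071\right) \left(4514 + 838\right) = \frac{1360173}{1270} \cdot 5352 = \frac{3639822948}{635}$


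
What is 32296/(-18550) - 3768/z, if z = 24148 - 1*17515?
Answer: -47352628/20507025 ≈ -2.3091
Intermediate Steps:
z = 6633 (z = 24148 - 17515 = 6633)
32296/(-18550) - 3768/z = 32296/(-18550) - 3768/6633 = 32296*(-1/18550) - 3768*1/6633 = -16148/9275 - 1256/2211 = -47352628/20507025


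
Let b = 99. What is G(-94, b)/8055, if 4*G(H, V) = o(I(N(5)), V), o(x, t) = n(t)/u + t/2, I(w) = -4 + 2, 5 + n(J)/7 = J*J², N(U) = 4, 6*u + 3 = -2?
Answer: -27168067/107400 ≈ -252.96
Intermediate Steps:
u = -⅚ (u = -½ + (⅙)*(-2) = -½ - ⅓ = -⅚ ≈ -0.83333)
n(J) = -35 + 7*J³ (n(J) = -35 + 7*(J*J²) = -35 + 7*J³)
I(w) = -2
o(x, t) = 42 + t/2 - 42*t³/5 (o(x, t) = (-35 + 7*t³)/(-⅚) + t/2 = (-35 + 7*t³)*(-6/5) + t*(½) = (42 - 42*t³/5) + t/2 = 42 + t/2 - 42*t³/5)
G(H, V) = 21/2 - 21*V³/10 + V/8 (G(H, V) = (42 + V/2 - 42*V³/5)/4 = 21/2 - 21*V³/10 + V/8)
G(-94, b)/8055 = (21/2 - 21/10*99³ + (⅛)*99)/8055 = (21/2 - 21/10*970299 + 99/8)*(1/8055) = (21/2 - 20376279/10 + 99/8)*(1/8055) = -81504201/40*1/8055 = -27168067/107400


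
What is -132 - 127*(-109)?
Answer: 13711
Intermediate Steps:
-132 - 127*(-109) = -132 + 13843 = 13711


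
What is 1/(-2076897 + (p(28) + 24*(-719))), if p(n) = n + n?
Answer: -1/2094097 ≈ -4.7753e-7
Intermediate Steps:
p(n) = 2*n
1/(-2076897 + (p(28) + 24*(-719))) = 1/(-2076897 + (2*28 + 24*(-719))) = 1/(-2076897 + (56 - 17256)) = 1/(-2076897 - 17200) = 1/(-2094097) = -1/2094097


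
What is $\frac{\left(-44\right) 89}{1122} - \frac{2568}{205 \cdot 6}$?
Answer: $- \frac{58318}{10455} \approx -5.578$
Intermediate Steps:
$\frac{\left(-44\right) 89}{1122} - \frac{2568}{205 \cdot 6} = \left(-3916\right) \frac{1}{1122} - \frac{2568}{1230} = - \frac{178}{51} - \frac{428}{205} = - \frac{58318}{10455}$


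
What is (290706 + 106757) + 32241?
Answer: 429704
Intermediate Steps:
(290706 + 106757) + 32241 = 397463 + 32241 = 429704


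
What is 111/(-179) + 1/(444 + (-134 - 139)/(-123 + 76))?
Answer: -2338238/3784239 ≈ -0.61789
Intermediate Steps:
111/(-179) + 1/(444 + (-134 - 139)/(-123 + 76)) = 111*(-1/179) + 1/(444 - 273/(-47)) = -111/179 + 1/(444 - 273*(-1/47)) = -111/179 + 1/(444 + 273/47) = -111/179 + 1/(21141/47) = -111/179 + 47/21141 = -2338238/3784239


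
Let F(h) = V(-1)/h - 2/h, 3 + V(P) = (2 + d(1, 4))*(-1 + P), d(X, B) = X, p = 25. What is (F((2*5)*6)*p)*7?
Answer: -385/12 ≈ -32.083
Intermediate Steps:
V(P) = -6 + 3*P (V(P) = -3 + (2 + 1)*(-1 + P) = -3 + 3*(-1 + P) = -3 + (-3 + 3*P) = -6 + 3*P)
F(h) = -11/h (F(h) = (-6 + 3*(-1))/h - 2/h = (-6 - 3)/h - 2/h = -9/h - 2/h = -11/h)
(F((2*5)*6)*p)*7 = (-11/((2*5)*6)*25)*7 = (-11/(10*6)*25)*7 = (-11/60*25)*7 = (-11*1/60*25)*7 = -11/60*25*7 = -55/12*7 = -385/12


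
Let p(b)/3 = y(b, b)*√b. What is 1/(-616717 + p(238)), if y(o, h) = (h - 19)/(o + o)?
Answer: -587114584/362083544469079 - 1314*√238/362083544469079 ≈ -1.6215e-6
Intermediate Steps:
y(o, h) = (-19 + h)/(2*o) (y(o, h) = (-19 + h)/((2*o)) = (-19 + h)*(1/(2*o)) = (-19 + h)/(2*o))
p(b) = 3*(-19 + b)/(2*√b) (p(b) = 3*(((-19 + b)/(2*b))*√b) = 3*((-19 + b)/(2*√b)) = 3*(-19 + b)/(2*√b))
1/(-616717 + p(238)) = 1/(-616717 + 3*(-19 + 238)/(2*√238)) = 1/(-616717 + (3/2)*(√238/238)*219) = 1/(-616717 + 657*√238/476)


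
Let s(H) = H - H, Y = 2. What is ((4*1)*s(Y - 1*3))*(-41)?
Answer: 0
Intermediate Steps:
s(H) = 0
((4*1)*s(Y - 1*3))*(-41) = ((4*1)*0)*(-41) = (4*0)*(-41) = 0*(-41) = 0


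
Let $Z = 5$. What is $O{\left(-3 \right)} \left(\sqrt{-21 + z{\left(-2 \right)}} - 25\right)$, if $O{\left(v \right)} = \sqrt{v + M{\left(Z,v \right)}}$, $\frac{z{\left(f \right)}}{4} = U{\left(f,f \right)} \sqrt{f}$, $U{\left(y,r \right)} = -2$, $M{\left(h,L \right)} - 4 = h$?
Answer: $\sqrt{6} \left(-25 + \sqrt{-21 - 8 i \sqrt{2}}\right) \approx -58.311 - 11.6 i$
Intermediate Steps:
$M{\left(h,L \right)} = 4 + h$
$z{\left(f \right)} = - 8 \sqrt{f}$ ($z{\left(f \right)} = 4 \left(- 2 \sqrt{f}\right) = - 8 \sqrt{f}$)
$O{\left(v \right)} = \sqrt{9 + v}$ ($O{\left(v \right)} = \sqrt{v + \left(4 + 5\right)} = \sqrt{v + 9} = \sqrt{9 + v}$)
$O{\left(-3 \right)} \left(\sqrt{-21 + z{\left(-2 \right)}} - 25\right) = \sqrt{9 - 3} \left(\sqrt{-21 - 8 \sqrt{-2}} - 25\right) = \sqrt{6} \left(\sqrt{-21 - 8 i \sqrt{2}} - 25\right) = \sqrt{6} \left(-25 + \sqrt{-21 - 8 i \sqrt{2}}\right)$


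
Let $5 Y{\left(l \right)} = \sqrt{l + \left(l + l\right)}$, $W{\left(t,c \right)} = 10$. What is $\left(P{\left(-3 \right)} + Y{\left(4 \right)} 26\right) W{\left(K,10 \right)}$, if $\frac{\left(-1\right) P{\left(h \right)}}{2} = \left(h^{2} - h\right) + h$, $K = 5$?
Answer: $-180 + 104 \sqrt{3} \approx 0.13328$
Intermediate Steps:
$P{\left(h \right)} = - 2 h^{2}$ ($P{\left(h \right)} = - 2 \left(\left(h^{2} - h\right) + h\right) = - 2 h^{2}$)
$Y{\left(l \right)} = \frac{\sqrt{3} \sqrt{l}}{5}$ ($Y{\left(l \right)} = \frac{\sqrt{l + \left(l + l\right)}}{5} = \frac{\sqrt{l + 2 l}}{5} = \frac{\sqrt{3 l}}{5} = \frac{\sqrt{3} \sqrt{l}}{5}$)
$\left(P{\left(-3 \right)} + Y{\left(4 \right)} 26\right) W{\left(K,10 \right)} = \left(- 2 \left(-3\right)^{2} + \frac{\sqrt{3} \sqrt{4}}{5} \cdot 26\right) 10 = \left(\left(-2\right) 9 + \frac{1}{5} \sqrt{3} \cdot 2 \cdot 26\right) 10 = \left(-18 + \frac{2 \sqrt{3}}{5} \cdot 26\right) 10 = \left(-18 + \frac{52 \sqrt{3}}{5}\right) 10 = -180 + 104 \sqrt{3}$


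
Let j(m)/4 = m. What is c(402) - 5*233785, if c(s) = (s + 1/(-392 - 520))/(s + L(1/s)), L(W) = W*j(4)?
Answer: -28716067528259/24566240 ≈ -1.1689e+6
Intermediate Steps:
j(m) = 4*m
L(W) = 16*W (L(W) = W*(4*4) = W*16 = 16*W)
c(s) = (-1/912 + s)/(s + 16/s) (c(s) = (s + 1/(-392 - 520))/(s + 16/s) = (s + 1/(-912))/(s + 16/s) = (s - 1/912)/(s + 16/s) = (-1/912 + s)/(s + 16/s))
c(402) - 5*233785 = (1/912)*402*(-1 + 912*402)/(16 + 402²) - 5*233785 = (1/912)*402*(-1 + 366624)/(16 + 161604) - 1168925 = (1/912)*402*366623/161620 - 1168925 = (1/912)*402*(1/161620)*366623 - 1168925 = 24563741/24566240 - 1168925 = -28716067528259/24566240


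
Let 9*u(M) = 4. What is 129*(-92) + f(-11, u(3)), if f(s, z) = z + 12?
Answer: -106700/9 ≈ -11856.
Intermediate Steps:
u(M) = 4/9 (u(M) = (⅑)*4 = 4/9)
f(s, z) = 12 + z
129*(-92) + f(-11, u(3)) = 129*(-92) + (12 + 4/9) = -11868 + 112/9 = -106700/9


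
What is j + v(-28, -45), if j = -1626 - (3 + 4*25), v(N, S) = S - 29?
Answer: -1803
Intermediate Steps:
v(N, S) = -29 + S
j = -1729 (j = -1626 - (3 + 100) = -1626 - 1*103 = -1626 - 103 = -1729)
j + v(-28, -45) = -1729 + (-29 - 45) = -1729 - 74 = -1803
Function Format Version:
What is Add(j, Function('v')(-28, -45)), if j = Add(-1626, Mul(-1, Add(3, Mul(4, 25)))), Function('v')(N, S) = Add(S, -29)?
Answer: -1803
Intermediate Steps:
Function('v')(N, S) = Add(-29, S)
j = -1729 (j = Add(-1626, Mul(-1, Add(3, 100))) = Add(-1626, Mul(-1, 103)) = Add(-1626, -103) = -1729)
Add(j, Function('v')(-28, -45)) = Add(-1729, Add(-29, -45)) = Add(-1729, -74) = -1803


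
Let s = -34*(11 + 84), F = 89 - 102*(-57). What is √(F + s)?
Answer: 9*√33 ≈ 51.701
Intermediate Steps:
F = 5903 (F = 89 + 5814 = 5903)
s = -3230 (s = -34*95 = -3230)
√(F + s) = √(5903 - 3230) = √2673 = 9*√33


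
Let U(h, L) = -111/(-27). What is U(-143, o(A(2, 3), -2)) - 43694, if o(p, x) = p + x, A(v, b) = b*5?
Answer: -393209/9 ≈ -43690.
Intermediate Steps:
A(v, b) = 5*b
U(h, L) = 37/9 (U(h, L) = -111*(-1/27) = 37/9)
U(-143, o(A(2, 3), -2)) - 43694 = 37/9 - 43694 = -393209/9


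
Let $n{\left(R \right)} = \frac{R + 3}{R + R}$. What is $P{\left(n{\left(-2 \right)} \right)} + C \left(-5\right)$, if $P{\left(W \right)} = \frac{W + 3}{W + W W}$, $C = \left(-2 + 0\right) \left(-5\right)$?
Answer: $- \frac{194}{3} \approx -64.667$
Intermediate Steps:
$n{\left(R \right)} = \frac{3 + R}{2 R}$
$C = 10$ ($C = \left(-2\right) \left(-5\right) = 10$)
$P{\left(W \right)} = \frac{3 + W}{W + W^{2}}$
$P{\left(n{\left(-2 \right)} \right)} + C \left(-5\right) = \frac{3 + \frac{3 - 2}{2 \left(-2\right)}}{\frac{3 - 2}{2 \left(-2\right)} \left(1 + \frac{3 - 2}{2 \left(-2\right)}\right)} + 10 \left(-5\right) = \frac{3 + \frac{1}{2} \left(- \frac{1}{2}\right) 1}{\frac{1}{2} \left(- \frac{1}{2}\right) 1 \left(1 + \frac{1}{2} \left(- \frac{1}{2}\right) 1\right)} - 50 = \frac{3 - \frac{1}{4}}{\left(- \frac{1}{4}\right) \left(1 - \frac{1}{4}\right)} - 50 = \left(-4\right) \frac{1}{\frac{3}{4}} \cdot \frac{11}{4} - 50 = \left(-4\right) \frac{4}{3} \cdot \frac{11}{4} - 50 = - \frac{44}{3} - 50 = - \frac{194}{3}$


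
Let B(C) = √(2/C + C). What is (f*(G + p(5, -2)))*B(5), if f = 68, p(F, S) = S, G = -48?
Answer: -2040*√15 ≈ -7900.9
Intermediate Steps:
B(C) = √(C + 2/C)
(f*(G + p(5, -2)))*B(5) = (68*(-48 - 2))*√(5 + 2/5) = (68*(-50))*√(5 + 2*(⅕)) = -3400*√(5 + ⅖) = -2040*√15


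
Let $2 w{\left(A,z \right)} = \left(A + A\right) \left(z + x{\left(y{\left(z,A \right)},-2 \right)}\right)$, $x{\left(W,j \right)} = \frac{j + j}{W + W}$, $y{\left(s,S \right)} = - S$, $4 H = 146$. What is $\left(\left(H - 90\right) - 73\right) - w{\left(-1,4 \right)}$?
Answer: $- \frac{249}{2} \approx -124.5$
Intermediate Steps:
$H = \frac{73}{2}$ ($H = \frac{1}{4} \cdot 146 = \frac{73}{2} \approx 36.5$)
$x{\left(W,j \right)} = \frac{j}{W}$ ($x{\left(W,j \right)} = \frac{2 j}{2 W} = 2 j \frac{1}{2 W} = \frac{j}{W}$)
$w{\left(A,z \right)} = A \left(z + \frac{2}{A}\right)$ ($w{\left(A,z \right)} = \frac{\left(A + A\right) \left(z - \frac{2}{\left(-1\right) A}\right)}{2} = \frac{2 A \left(z - 2 \left(- \frac{1}{A}\right)\right)}{2} = \frac{2 A \left(z + \frac{2}{A}\right)}{2} = A \left(z + \frac{2}{A}\right)$)
$\left(\left(H - 90\right) - 73\right) - w{\left(-1,4 \right)} = \left(\left(\frac{73}{2} - 90\right) - 73\right) - \left(2 - 4\right) = \left(- \frac{107}{2} - 73\right) - \left(2 - 4\right) = - \frac{253}{2} - -2 = - \frac{253}{2} + 2 = - \frac{249}{2}$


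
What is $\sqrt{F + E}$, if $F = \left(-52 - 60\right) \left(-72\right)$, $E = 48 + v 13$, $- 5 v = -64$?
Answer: $\frac{4 \sqrt{12935}}{5} \approx 90.986$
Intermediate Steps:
$v = \frac{64}{5}$ ($v = \left(- \frac{1}{5}\right) \left(-64\right) = \frac{64}{5} \approx 12.8$)
$E = \frac{1072}{5}$ ($E = 48 + \frac{64}{5} \cdot 13 = 48 + \frac{832}{5} = \frac{1072}{5} \approx 214.4$)
$F = 8064$ ($F = \left(-112\right) \left(-72\right) = 8064$)
$\sqrt{F + E} = \sqrt{8064 + \frac{1072}{5}} = \sqrt{\frac{41392}{5}} = \frac{4 \sqrt{12935}}{5}$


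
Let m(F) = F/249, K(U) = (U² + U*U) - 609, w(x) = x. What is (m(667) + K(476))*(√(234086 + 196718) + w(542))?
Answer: 61074659708/249 + 225367748*√107701/249 ≈ 5.4231e+8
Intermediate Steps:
K(U) = -609 + 2*U² (K(U) = (U² + U²) - 609 = 2*U² - 609 = -609 + 2*U²)
m(F) = F/249 (m(F) = F*(1/249) = F/249)
(m(667) + K(476))*(√(234086 + 196718) + w(542)) = ((1/249)*667 + (-609 + 2*476²))*(√(234086 + 196718) + 542) = (667/249 + (-609 + 2*226576))*(√430804 + 542) = (667/249 + (-609 + 453152))*(2*√107701 + 542) = (667/249 + 452543)*(542 + 2*√107701) = 112683874*(542 + 2*√107701)/249 = 61074659708/249 + 225367748*√107701/249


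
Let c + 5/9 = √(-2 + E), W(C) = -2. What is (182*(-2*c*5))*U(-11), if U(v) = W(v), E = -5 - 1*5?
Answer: -18200/9 + 7280*I*√3 ≈ -2022.2 + 12609.0*I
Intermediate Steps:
E = -10 (E = -5 - 5 = -10)
c = -5/9 + 2*I*√3 (c = -5/9 + √(-2 - 10) = -5/9 + √(-12) = -5/9 + 2*I*√3 ≈ -0.55556 + 3.4641*I)
U(v) = -2
(182*(-2*c*5))*U(-11) = (182*(-2*(-5/9 + 2*I*√3)*5))*(-2) = (182*((10/9 - 4*I*√3)*5))*(-2) = (182*(50/9 - 20*I*√3))*(-2) = (9100/9 - 3640*I*√3)*(-2) = -18200/9 + 7280*I*√3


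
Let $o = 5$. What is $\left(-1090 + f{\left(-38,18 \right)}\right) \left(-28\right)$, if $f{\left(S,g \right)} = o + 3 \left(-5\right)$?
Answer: $30800$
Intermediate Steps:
$f{\left(S,g \right)} = -10$ ($f{\left(S,g \right)} = 5 + 3 \left(-5\right) = 5 - 15 = -10$)
$\left(-1090 + f{\left(-38,18 \right)}\right) \left(-28\right) = \left(-1090 - 10\right) \left(-28\right) = \left(-1100\right) \left(-28\right) = 30800$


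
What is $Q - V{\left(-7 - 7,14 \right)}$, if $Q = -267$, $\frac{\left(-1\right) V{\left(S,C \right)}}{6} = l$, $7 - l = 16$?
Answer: $-321$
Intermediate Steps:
$l = -9$ ($l = 7 - 16 = -9$)
$V{\left(S,C \right)} = 54$ ($V{\left(S,C \right)} = \left(-6\right) \left(-9\right) = 54$)
$Q - V{\left(-7 - 7,14 \right)} = -267 - 54 = -321$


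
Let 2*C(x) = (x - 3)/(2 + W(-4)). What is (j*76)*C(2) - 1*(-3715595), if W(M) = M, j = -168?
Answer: 3712403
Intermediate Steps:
C(x) = 3/4 - x/4 (C(x) = ((x - 3)/(2 - 4))/2 = ((-3 + x)/(-2))/2 = ((-3 + x)*(-1/2))/2 = (3/2 - x/2)/2 = 3/4 - x/4)
(j*76)*C(2) - 1*(-3715595) = (-168*76)*(3/4 - 1/4*2) - 1*(-3715595) = -12768*(3/4 - 1/2) + 3715595 = -12768*1/4 + 3715595 = -3192 + 3715595 = 3712403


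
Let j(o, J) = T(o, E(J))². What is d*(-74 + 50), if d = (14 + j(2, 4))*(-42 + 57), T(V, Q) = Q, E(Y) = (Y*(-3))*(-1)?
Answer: -56880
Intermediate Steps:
E(Y) = 3*Y (E(Y) = -3*Y*(-1) = 3*Y)
j(o, J) = 9*J² (j(o, J) = (3*J)² = 9*J²)
d = 2370 (d = (14 + 9*4²)*(-42 + 57) = (14 + 9*16)*15 = (14 + 144)*15 = 158*15 = 2370)
d*(-74 + 50) = 2370*(-74 + 50) = 2370*(-24) = -56880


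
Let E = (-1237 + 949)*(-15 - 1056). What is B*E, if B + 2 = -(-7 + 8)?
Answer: -925344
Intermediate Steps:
E = 308448 (E = -288*(-1071) = 308448)
B = -3 (B = -2 - (-7 + 8) = -2 - 1*1 = -2 - 1 = -3)
B*E = -3*308448 = -925344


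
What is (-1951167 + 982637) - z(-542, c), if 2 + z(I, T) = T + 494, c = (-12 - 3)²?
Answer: -969247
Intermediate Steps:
c = 225 (c = (-15)² = 225)
z(I, T) = 492 + T (z(I, T) = -2 + (T + 494) = -2 + (494 + T) = 492 + T)
(-1951167 + 982637) - z(-542, c) = (-1951167 + 982637) - (492 + 225) = -968530 - 1*717 = -968530 - 717 = -969247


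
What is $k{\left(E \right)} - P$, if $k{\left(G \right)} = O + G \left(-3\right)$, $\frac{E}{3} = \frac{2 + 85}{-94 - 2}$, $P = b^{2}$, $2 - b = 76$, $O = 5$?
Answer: $- \frac{174811}{32} \approx -5462.8$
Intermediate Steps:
$b = -74$ ($b = 2 - 76 = -74$)
$P = 5476$ ($P = \left(-74\right)^{2} = 5476$)
$E = - \frac{87}{32}$ ($E = 3 \frac{2 + 85}{-94 - 2} = 3 \frac{87}{-96} = 3 \cdot 87 \left(- \frac{1}{96}\right) = 3 \left(- \frac{29}{32}\right) = - \frac{87}{32} \approx -2.7188$)
$k{\left(G \right)} = 5 - 3 G$ ($k{\left(G \right)} = 5 + G \left(-3\right) = 5 - 3 G$)
$k{\left(E \right)} - P = \left(5 - - \frac{261}{32}\right) - 5476 = \left(5 + \frac{261}{32}\right) - 5476 = \frac{421}{32} - 5476 = - \frac{174811}{32}$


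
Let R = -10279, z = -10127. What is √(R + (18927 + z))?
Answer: I*√1479 ≈ 38.458*I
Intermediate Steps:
√(R + (18927 + z)) = √(-10279 + (18927 - 10127)) = √(-10279 + 8800) = √(-1479) = I*√1479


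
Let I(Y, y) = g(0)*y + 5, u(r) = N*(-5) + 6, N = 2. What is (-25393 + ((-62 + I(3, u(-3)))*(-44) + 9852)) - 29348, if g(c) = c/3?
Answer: -42381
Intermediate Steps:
u(r) = -4 (u(r) = 2*(-5) + 6 = -10 + 6 = -4)
g(c) = c/3 (g(c) = c*(⅓) = c/3)
I(Y, y) = 5 (I(Y, y) = ((⅓)*0)*y + 5 = 0*y + 5 = 0 + 5 = 5)
(-25393 + ((-62 + I(3, u(-3)))*(-44) + 9852)) - 29348 = (-25393 + ((-62 + 5)*(-44) + 9852)) - 29348 = (-25393 + (-57*(-44) + 9852)) - 29348 = (-25393 + (2508 + 9852)) - 29348 = (-25393 + 12360) - 29348 = -13033 - 29348 = -42381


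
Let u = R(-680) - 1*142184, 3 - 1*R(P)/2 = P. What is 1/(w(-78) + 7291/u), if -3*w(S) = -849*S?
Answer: -140818/3108423823 ≈ -4.5302e-5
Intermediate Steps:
w(S) = 283*S (w(S) = -(-283)*S = 283*S)
R(P) = 6 - 2*P
u = -140818 (u = (6 - 2*(-680)) - 1*142184 = (6 + 1360) - 142184 = 1366 - 142184 = -140818)
1/(w(-78) + 7291/u) = 1/(283*(-78) + 7291/(-140818)) = 1/(-22074 + 7291*(-1/140818)) = 1/(-22074 - 7291/140818) = 1/(-3108423823/140818) = -140818/3108423823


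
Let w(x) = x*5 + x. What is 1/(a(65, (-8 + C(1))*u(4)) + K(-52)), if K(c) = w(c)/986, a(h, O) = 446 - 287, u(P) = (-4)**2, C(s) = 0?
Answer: 493/78231 ≈ 0.0063019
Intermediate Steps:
u(P) = 16
w(x) = 6*x (w(x) = 5*x + x = 6*x)
a(h, O) = 159
K(c) = 3*c/493 (K(c) = (6*c)/986 = (6*c)*(1/986) = 3*c/493)
1/(a(65, (-8 + C(1))*u(4)) + K(-52)) = 1/(159 + (3/493)*(-52)) = 1/(159 - 156/493) = 1/(78231/493) = 493/78231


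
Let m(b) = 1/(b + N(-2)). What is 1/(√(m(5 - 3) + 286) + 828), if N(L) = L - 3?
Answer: 2484/2055895 - √2571/2055895 ≈ 0.0011836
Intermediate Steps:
N(L) = -3 + L
m(b) = 1/(-5 + b) (m(b) = 1/(b + (-3 - 2)) = 1/(b - 5) = 1/(-5 + b))
1/(√(m(5 - 3) + 286) + 828) = 1/(√(1/(-5 + (5 - 3)) + 286) + 828) = 1/(√(1/(-5 + 2) + 286) + 828) = 1/(√(1/(-3) + 286) + 828) = 1/(√(-⅓ + 286) + 828) = 1/(√(857/3) + 828) = 1/(√2571/3 + 828) = 1/(828 + √2571/3)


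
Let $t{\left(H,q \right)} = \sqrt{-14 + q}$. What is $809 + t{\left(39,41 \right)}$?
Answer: $809 + 3 \sqrt{3} \approx 814.2$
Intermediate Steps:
$809 + t{\left(39,41 \right)} = 809 + \sqrt{-14 + 41} = 809 + \sqrt{27} = 809 + 3 \sqrt{3}$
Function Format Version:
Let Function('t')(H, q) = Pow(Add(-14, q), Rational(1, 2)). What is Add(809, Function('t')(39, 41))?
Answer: Add(809, Mul(3, Pow(3, Rational(1, 2)))) ≈ 814.20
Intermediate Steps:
Add(809, Function('t')(39, 41)) = Add(809, Pow(Add(-14, 41), Rational(1, 2))) = Add(809, Pow(27, Rational(1, 2))) = Add(809, Mul(3, Pow(3, Rational(1, 2))))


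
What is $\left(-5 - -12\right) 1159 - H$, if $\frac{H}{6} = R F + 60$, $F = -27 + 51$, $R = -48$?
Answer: $14665$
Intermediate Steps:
$F = 24$
$H = -6552$ ($H = 6 \left(\left(-48\right) 24 + 60\right) = 6 \left(-1152 + 60\right) = 6 \left(-1092\right) = -6552$)
$\left(-5 - -12\right) 1159 - H = \left(-5 - -12\right) 1159 - -6552 = \left(-5 + 12\right) 1159 + 6552 = 7 \cdot 1159 + 6552 = 8113 + 6552 = 14665$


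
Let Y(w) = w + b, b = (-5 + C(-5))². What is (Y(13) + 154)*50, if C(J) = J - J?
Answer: 9600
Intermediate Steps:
C(J) = 0
b = 25 (b = (-5 + 0)² = (-5)² = 25)
Y(w) = 25 + w (Y(w) = w + 25 = 25 + w)
(Y(13) + 154)*50 = ((25 + 13) + 154)*50 = (38 + 154)*50 = 192*50 = 9600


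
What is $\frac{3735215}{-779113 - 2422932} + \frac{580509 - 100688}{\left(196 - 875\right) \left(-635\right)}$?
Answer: $- \frac{192429978}{3585999305} \approx -0.053661$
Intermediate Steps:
$\frac{3735215}{-779113 - 2422932} + \frac{580509 - 100688}{\left(196 - 875\right) \left(-635\right)} = \frac{3735215}{-3202045} + \frac{580509 - 100688}{\left(-679\right) \left(-635\right)} = 3735215 \left(- \frac{1}{3202045}\right) + \frac{479821}{431165} = - \frac{67913}{58219} + 479821 \cdot \frac{1}{431165} = - \frac{67913}{58219} + \frac{479821}{431165} = - \frac{192429978}{3585999305}$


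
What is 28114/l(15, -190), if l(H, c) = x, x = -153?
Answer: -28114/153 ≈ -183.75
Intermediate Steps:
l(H, c) = -153
28114/l(15, -190) = 28114/(-153) = 28114*(-1/153) = -28114/153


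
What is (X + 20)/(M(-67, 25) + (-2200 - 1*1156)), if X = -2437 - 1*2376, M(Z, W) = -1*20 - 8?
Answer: 4793/3384 ≈ 1.4164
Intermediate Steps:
M(Z, W) = -28 (M(Z, W) = -20 - 8 = -28)
X = -4813 (X = -2437 - 2376 = -4813)
(X + 20)/(M(-67, 25) + (-2200 - 1*1156)) = (-4813 + 20)/(-28 + (-2200 - 1*1156)) = -4793/(-28 + (-2200 - 1156)) = -4793/(-28 - 3356) = -4793/(-3384) = -4793*(-1/3384) = 4793/3384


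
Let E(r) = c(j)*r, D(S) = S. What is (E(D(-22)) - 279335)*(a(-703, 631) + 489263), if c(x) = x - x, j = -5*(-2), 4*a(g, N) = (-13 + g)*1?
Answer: -136618279140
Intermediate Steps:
a(g, N) = -13/4 + g/4 (a(g, N) = ((-13 + g)*1)/4 = (-13 + g)/4 = -13/4 + g/4)
j = 10
c(x) = 0
E(r) = 0 (E(r) = 0*r = 0)
(E(D(-22)) - 279335)*(a(-703, 631) + 489263) = (0 - 279335)*((-13/4 + (1/4)*(-703)) + 489263) = -279335*((-13/4 - 703/4) + 489263) = -279335*(-179 + 489263) = -279335*489084 = -136618279140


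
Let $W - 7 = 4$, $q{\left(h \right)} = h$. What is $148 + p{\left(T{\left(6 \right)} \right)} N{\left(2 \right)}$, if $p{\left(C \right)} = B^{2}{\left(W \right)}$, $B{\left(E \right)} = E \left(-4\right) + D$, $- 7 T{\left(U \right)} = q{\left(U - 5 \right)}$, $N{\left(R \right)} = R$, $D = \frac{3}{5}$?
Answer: $\frac{97878}{25} \approx 3915.1$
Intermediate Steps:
$D = \frac{3}{5}$ ($D = 3 \cdot \frac{1}{5} = \frac{3}{5} \approx 0.6$)
$W = 11$ ($W = 7 + 4 = 11$)
$T{\left(U \right)} = \frac{5}{7} - \frac{U}{7}$ ($T{\left(U \right)} = - \frac{U - 5}{7} = - \frac{-5 + U}{7} = \frac{5}{7} - \frac{U}{7}$)
$B{\left(E \right)} = \frac{3}{5} - 4 E$ ($B{\left(E \right)} = E \left(-4\right) + \frac{3}{5} = - 4 E + \frac{3}{5} = \frac{3}{5} - 4 E$)
$p{\left(C \right)} = \frac{47089}{25}$ ($p{\left(C \right)} = \left(\frac{3}{5} - 44\right)^{2} = \left(- \frac{217}{5}\right)^{2} = \frac{47089}{25}$)
$148 + p{\left(T{\left(6 \right)} \right)} N{\left(2 \right)} = 148 + \frac{47089}{25} \cdot 2 = 148 + \frac{94178}{25} = \frac{97878}{25}$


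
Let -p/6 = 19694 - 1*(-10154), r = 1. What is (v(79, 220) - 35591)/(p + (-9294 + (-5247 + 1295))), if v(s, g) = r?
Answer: 17795/96167 ≈ 0.18504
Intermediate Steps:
p = -179088 (p = -6*(19694 - 1*(-10154)) = -6*(19694 + 10154) = -6*29848 = -179088)
v(s, g) = 1
(v(79, 220) - 35591)/(p + (-9294 + (-5247 + 1295))) = (1 - 35591)/(-179088 + (-9294 + (-5247 + 1295))) = -35590/(-179088 + (-9294 - 3952)) = -35590/(-179088 - 13246) = -35590/(-192334) = -35590*(-1/192334) = 17795/96167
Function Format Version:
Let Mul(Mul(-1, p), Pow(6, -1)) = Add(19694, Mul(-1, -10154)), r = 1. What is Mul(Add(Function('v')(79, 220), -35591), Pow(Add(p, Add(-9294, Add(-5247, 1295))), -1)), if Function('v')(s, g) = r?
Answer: Rational(17795, 96167) ≈ 0.18504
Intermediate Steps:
p = -179088 (p = Mul(-6, Add(19694, Mul(-1, -10154))) = Mul(-6, Add(19694, 10154)) = Mul(-6, 29848) = -179088)
Function('v')(s, g) = 1
Mul(Add(Function('v')(79, 220), -35591), Pow(Add(p, Add(-9294, Add(-5247, 1295))), -1)) = Mul(Add(1, -35591), Pow(Add(-179088, Add(-9294, Add(-5247, 1295))), -1)) = Mul(-35590, Pow(Add(-179088, Add(-9294, -3952)), -1)) = Mul(-35590, Pow(Add(-179088, -13246), -1)) = Mul(-35590, Pow(-192334, -1)) = Mul(-35590, Rational(-1, 192334)) = Rational(17795, 96167)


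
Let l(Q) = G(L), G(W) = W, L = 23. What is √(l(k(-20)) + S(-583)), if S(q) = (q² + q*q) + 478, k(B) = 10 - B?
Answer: √680279 ≈ 824.79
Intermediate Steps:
l(Q) = 23
S(q) = 478 + 2*q² (S(q) = (q² + q²) + 478 = 2*q² + 478 = 478 + 2*q²)
√(l(k(-20)) + S(-583)) = √(23 + (478 + 2*(-583)²)) = √(23 + (478 + 2*339889)) = √(23 + (478 + 679778)) = √(23 + 680256) = √680279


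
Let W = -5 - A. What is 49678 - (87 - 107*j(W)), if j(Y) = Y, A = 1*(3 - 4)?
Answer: 49163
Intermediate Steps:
A = -1 (A = 1*(-1) = -1)
W = -4 (W = -5 - 1*(-1) = -5 + 1 = -4)
49678 - (87 - 107*j(W)) = 49678 - (87 - 107*(-4)) = 49678 - (87 + 428) = 49678 - 1*515 = 49678 - 515 = 49163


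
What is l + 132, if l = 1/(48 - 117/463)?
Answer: 2918587/22107 ≈ 132.02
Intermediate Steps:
l = 463/22107 (l = 1/(48 - 117*1/463) = 1/(48 - 117/463) = 1/(22107/463) = 463/22107 ≈ 0.020944)
l + 132 = 463/22107 + 132 = 2918587/22107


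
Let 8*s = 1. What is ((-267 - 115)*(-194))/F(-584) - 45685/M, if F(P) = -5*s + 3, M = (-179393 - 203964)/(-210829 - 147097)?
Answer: -83406572442/7283783 ≈ -11451.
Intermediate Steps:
s = 1/8 (s = (1/8)*1 = 1/8 ≈ 0.12500)
M = 383357/357926 (M = -383357/(-357926) = -383357*(-1/357926) = 383357/357926 ≈ 1.0711)
F(P) = 19/8 (F(P) = -5*1/8 + 3 = -5/8 + 3 = 19/8)
((-267 - 115)*(-194))/F(-584) - 45685/M = ((-267 - 115)*(-194))/(19/8) - 45685/383357/357926 = -382*(-194)*(8/19) - 45685*357926/383357 = 74108*(8/19) - 16351849310/383357 = 592864/19 - 16351849310/383357 = -83406572442/7283783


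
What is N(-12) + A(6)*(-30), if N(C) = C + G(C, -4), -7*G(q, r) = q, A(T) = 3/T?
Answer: -177/7 ≈ -25.286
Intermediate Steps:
G(q, r) = -q/7
N(C) = 6*C/7 (N(C) = C - C/7 = 6*C/7)
N(-12) + A(6)*(-30) = (6/7)*(-12) + (3/6)*(-30) = -72/7 + (3*(⅙))*(-30) = -72/7 + (½)*(-30) = -72/7 - 15 = -177/7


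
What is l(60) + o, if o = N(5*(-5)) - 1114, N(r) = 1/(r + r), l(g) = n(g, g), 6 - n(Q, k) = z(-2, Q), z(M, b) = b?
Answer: -58401/50 ≈ -1168.0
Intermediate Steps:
n(Q, k) = 6 - Q
l(g) = 6 - g
N(r) = 1/(2*r)
o = -55701/50 (o = 1/(2*((5*(-5)))) - 1114 = (½)/(-25) - 1114 = (½)*(-1/25) - 1114 = -1/50 - 1114 = -55701/50 ≈ -1114.0)
l(60) + o = (6 - 1*60) - 55701/50 = (6 - 60) - 55701/50 = -54 - 55701/50 = -58401/50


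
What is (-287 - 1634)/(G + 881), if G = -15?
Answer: -1921/866 ≈ -2.2182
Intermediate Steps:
(-287 - 1634)/(G + 881) = (-287 - 1634)/(-15 + 881) = -1921/866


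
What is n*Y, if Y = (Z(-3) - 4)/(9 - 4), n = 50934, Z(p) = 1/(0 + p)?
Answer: -220714/5 ≈ -44143.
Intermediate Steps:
Z(p) = 1/p
Y = -13/15 (Y = (1/(-3) - 4)/(9 - 4) = (-⅓ - 4)/5 = -13/3*⅕ = -13/15 ≈ -0.86667)
n*Y = 50934*(-13/15) = -220714/5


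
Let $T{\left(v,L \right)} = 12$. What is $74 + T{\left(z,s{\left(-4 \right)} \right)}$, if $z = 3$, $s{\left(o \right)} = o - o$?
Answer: $86$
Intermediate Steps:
$s{\left(o \right)} = 0$
$74 + T{\left(z,s{\left(-4 \right)} \right)} = 74 + 12 = 86$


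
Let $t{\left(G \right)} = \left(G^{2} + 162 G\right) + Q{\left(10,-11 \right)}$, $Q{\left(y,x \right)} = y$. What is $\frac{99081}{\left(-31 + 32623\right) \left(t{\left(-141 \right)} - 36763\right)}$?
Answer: $- \frac{11009}{143817632} \approx -7.6548 \cdot 10^{-5}$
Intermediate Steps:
$t{\left(G \right)} = 10 + G^{2} + 162 G$ ($t{\left(G \right)} = \left(G^{2} + 162 G\right) + 10 = 10 + G^{2} + 162 G$)
$\frac{99081}{\left(-31 + 32623\right) \left(t{\left(-141 \right)} - 36763\right)} = \frac{99081}{\left(-31 + 32623\right) \left(\left(10 + \left(-141\right)^{2} + 162 \left(-141\right)\right) - 36763\right)} = \frac{99081}{32592 \left(\left(10 + 19881 - 22842\right) - 36763\right)} = \frac{99081}{32592 \left(-2951 - 36763\right)} = \frac{99081}{32592 \left(-39714\right)} = \frac{99081}{-1294358688} = 99081 \left(- \frac{1}{1294358688}\right) = - \frac{11009}{143817632}$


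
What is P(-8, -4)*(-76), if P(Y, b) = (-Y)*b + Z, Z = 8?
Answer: 1824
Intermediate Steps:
P(Y, b) = 8 - Y*b (P(Y, b) = (-Y)*b + 8 = -Y*b + 8 = 8 - Y*b)
P(-8, -4)*(-76) = (8 - 1*(-8)*(-4))*(-76) = (8 - 32)*(-76) = -24*(-76) = 1824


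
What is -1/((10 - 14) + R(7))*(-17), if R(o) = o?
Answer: 17/3 ≈ 5.6667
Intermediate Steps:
-1/((10 - 14) + R(7))*(-17) = -1/((10 - 14) + 7)*(-17) = -1/(-4 + 7)*(-17) = -1/3*(-17) = 17/3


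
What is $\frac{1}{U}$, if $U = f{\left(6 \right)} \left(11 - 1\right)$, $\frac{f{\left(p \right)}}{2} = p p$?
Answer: $\frac{1}{720} \approx 0.0013889$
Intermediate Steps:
$f{\left(p \right)} = 2 p^{2}$ ($f{\left(p \right)} = 2 p p = 2 p^{2}$)
$U = 720$ ($U = 2 \cdot 6^{2} \left(11 - 1\right) = 2 \cdot 36 \left(11 - 1\right) = 72 \cdot 10 = 720$)
$\frac{1}{U} = \frac{1}{720}$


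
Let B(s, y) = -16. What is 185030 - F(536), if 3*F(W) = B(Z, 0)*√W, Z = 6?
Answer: 185030 + 32*√134/3 ≈ 1.8515e+5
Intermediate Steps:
F(W) = -16*√W/3 (F(W) = (-16*√W)/3 = -16*√W/3)
185030 - F(536) = 185030 - (-16)*√536/3 = 185030 - (-16)*2*√134/3 = 185030 - (-32)*√134/3 = 185030 + 32*√134/3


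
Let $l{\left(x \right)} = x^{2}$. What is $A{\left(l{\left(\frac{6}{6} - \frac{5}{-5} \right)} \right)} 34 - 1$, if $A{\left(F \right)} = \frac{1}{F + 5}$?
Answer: $\frac{25}{9} \approx 2.7778$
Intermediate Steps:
$A{\left(F \right)} = \frac{1}{5 + F}$
$A{\left(l{\left(\frac{6}{6} - \frac{5}{-5} \right)} \right)} 34 - 1 = \frac{1}{5 + \left(\frac{6}{6} - \frac{5}{-5}\right)^{2}} \cdot 34 - 1 = \frac{1}{5 + \left(6 \cdot \frac{1}{6} - -1\right)^{2}} \cdot 34 + \left(2 - 3\right) = \frac{1}{5 + \left(1 + 1\right)^{2}} \cdot 34 - 1 = \frac{1}{5 + 2^{2}} \cdot 34 - 1 = \frac{1}{5 + 4} \cdot 34 - 1 = \frac{1}{9} \cdot 34 - 1 = \frac{34}{9} - 1 = \frac{25}{9}$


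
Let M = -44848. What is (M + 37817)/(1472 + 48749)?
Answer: -7031/50221 ≈ -0.14000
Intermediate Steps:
(M + 37817)/(1472 + 48749) = (-44848 + 37817)/(1472 + 48749) = -7031/50221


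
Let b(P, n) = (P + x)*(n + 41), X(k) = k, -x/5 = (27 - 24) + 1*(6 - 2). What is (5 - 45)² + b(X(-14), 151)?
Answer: -7808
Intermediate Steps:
x = -35 (x = -5*((27 - 24) + 1*(6 - 2)) = -5*(3 + 1*4) = -5*(3 + 4) = -5*7 = -35)
b(P, n) = (-35 + P)*(41 + n) (b(P, n) = (P - 35)*(n + 41) = (-35 + P)*(41 + n))
(5 - 45)² + b(X(-14), 151) = (5 - 45)² + (-1435 - 35*151 + 41*(-14) - 14*151) = (-40)² + (-1435 - 5285 - 574 - 2114) = 1600 - 9408 = -7808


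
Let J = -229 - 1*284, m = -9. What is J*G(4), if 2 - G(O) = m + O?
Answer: -3591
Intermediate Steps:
J = -513 (J = -229 - 284 = -513)
G(O) = 11 - O (G(O) = 2 - (-9 + O) = 2 + (9 - O) = 11 - O)
J*G(4) = -513*(11 - 1*4) = -513*(11 - 4) = -513*7 = -3591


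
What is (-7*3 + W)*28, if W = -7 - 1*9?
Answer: -1036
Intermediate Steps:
W = -16 (W = -7 - 9 = -16)
(-7*3 + W)*28 = (-7*3 - 16)*28 = (-21 - 16)*28 = -37*28 = -1036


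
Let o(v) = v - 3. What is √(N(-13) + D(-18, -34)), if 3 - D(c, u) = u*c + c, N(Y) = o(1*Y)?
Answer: I*√607 ≈ 24.637*I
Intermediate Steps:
o(v) = -3 + v
N(Y) = -3 + Y (N(Y) = -3 + 1*Y = -3 + Y)
D(c, u) = 3 - c - c*u (D(c, u) = 3 - (u*c + c) = 3 - (c*u + c) = 3 - (c + c*u) = 3 + (-c - c*u) = 3 - c - c*u)
√(N(-13) + D(-18, -34)) = √((-3 - 13) + (3 - 1*(-18) - 1*(-18)*(-34))) = √(-16 + (3 + 18 - 612)) = √(-16 - 591) = √(-607) = I*√607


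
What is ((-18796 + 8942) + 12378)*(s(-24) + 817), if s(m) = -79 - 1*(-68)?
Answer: 2034344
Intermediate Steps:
s(m) = -11 (s(m) = -79 + 68 = -11)
((-18796 + 8942) + 12378)*(s(-24) + 817) = ((-18796 + 8942) + 12378)*(-11 + 817) = (-9854 + 12378)*806 = 2524*806 = 2034344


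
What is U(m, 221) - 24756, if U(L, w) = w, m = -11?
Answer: -24535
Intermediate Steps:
U(m, 221) - 24756 = 221 - 24756 = -24535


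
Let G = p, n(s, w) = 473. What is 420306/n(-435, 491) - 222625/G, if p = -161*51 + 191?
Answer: 695231149/758692 ≈ 916.35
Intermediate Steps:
p = -8020 (p = -8211 + 191 = -8020)
G = -8020
420306/n(-435, 491) - 222625/G = 420306/473 - 222625/(-8020) = 420306*(1/473) - 222625*(-1/8020) = 420306/473 + 44525/1604 = 695231149/758692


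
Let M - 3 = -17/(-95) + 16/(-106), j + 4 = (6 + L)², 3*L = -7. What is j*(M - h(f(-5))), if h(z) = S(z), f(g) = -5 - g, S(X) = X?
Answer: 28798/1007 ≈ 28.598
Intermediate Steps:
L = -7/3 (L = (⅓)*(-7) = -7/3 ≈ -2.3333)
j = 85/9 (j = -4 + (6 - 7/3)² = -4 + (11/3)² = -4 + 121/9 = 85/9 ≈ 9.4444)
M = 15246/5035 (M = 3 + (-17/(-95) + 16/(-106)) = 3 + (-17*(-1/95) + 16*(-1/106)) = 3 + (17/95 - 8/53) = 3 + 141/5035 = 15246/5035 ≈ 3.0280)
h(z) = z
j*(M - h(f(-5))) = 85*(15246/5035 - (-5 - 1*(-5)))/9 = 85*(15246/5035 - (-5 + 5))/9 = 85*(15246/5035 - 1*0)/9 = 85*(15246/5035 + 0)/9 = (85/9)*(15246/5035) = 28798/1007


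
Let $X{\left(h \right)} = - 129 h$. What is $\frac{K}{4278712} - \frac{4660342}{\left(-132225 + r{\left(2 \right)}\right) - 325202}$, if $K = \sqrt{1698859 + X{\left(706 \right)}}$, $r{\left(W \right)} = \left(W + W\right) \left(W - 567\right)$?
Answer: $\frac{4660342}{459687} + \frac{\sqrt{1607785}}{4278712} \approx 10.138$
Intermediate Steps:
$r{\left(W \right)} = 2 W \left(-567 + W\right)$
$K = \sqrt{1607785}$ ($K = \sqrt{1698859 - 91074} = \sqrt{1607785} \approx 1268.0$)
$\frac{K}{4278712} - \frac{4660342}{\left(-132225 + r{\left(2 \right)}\right) - 325202} = \frac{\sqrt{1607785}}{4278712} - \frac{4660342}{\left(-132225 + 2 \cdot 2 \left(-567 + 2\right)\right) - 325202} = \sqrt{1607785} \cdot \frac{1}{4278712} - \frac{4660342}{\left(-132225 + 2 \cdot 2 \left(-565\right)\right) - 325202} = \frac{\sqrt{1607785}}{4278712} - \frac{4660342}{\left(-132225 - 2260\right) - 325202} = \frac{\sqrt{1607785}}{4278712} - \frac{4660342}{-134485 - 325202} = \frac{\sqrt{1607785}}{4278712} - \frac{4660342}{-459687} = \frac{\sqrt{1607785}}{4278712} - - \frac{4660342}{459687} = \frac{\sqrt{1607785}}{4278712} + \frac{4660342}{459687} = \frac{4660342}{459687} + \frac{\sqrt{1607785}}{4278712}$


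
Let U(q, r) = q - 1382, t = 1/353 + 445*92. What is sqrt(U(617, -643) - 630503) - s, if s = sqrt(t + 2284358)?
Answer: -3*sqrt(32194784315)/353 + 2*I*sqrt(157817) ≈ -1524.9 + 794.52*I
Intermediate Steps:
t = 14451821/353 (t = 1/353 + 40940 = 14451821/353 ≈ 40940.)
U(q, r) = -1382 + q
s = 3*sqrt(32194784315)/353 (s = sqrt(14451821/353 + 2284358) = sqrt(820830195/353) = 3*sqrt(32194784315)/353 ≈ 1524.9)
sqrt(U(617, -643) - 630503) - s = sqrt((-1382 + 617) - 630503) - 3*sqrt(32194784315)/353 = sqrt(-765 - 630503) - 3*sqrt(32194784315)/353 = sqrt(-631268) - 3*sqrt(32194784315)/353 = 2*I*sqrt(157817) - 3*sqrt(32194784315)/353 = -3*sqrt(32194784315)/353 + 2*I*sqrt(157817)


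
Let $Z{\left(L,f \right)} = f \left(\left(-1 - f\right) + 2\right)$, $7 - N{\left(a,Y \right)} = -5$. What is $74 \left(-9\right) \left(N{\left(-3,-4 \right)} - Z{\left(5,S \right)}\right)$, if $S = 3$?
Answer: $-11988$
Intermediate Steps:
$N{\left(a,Y \right)} = 12$ ($N{\left(a,Y \right)} = 7 - -5 = 7 + 5 = 12$)
$Z{\left(L,f \right)} = f \left(1 - f\right)$
$74 \left(-9\right) \left(N{\left(-3,-4 \right)} - Z{\left(5,S \right)}\right) = 74 \left(-9\right) \left(12 - 3 \left(1 - 3\right)\right) = - 666 \left(12 - 3 \left(1 - 3\right)\right) = - 666 \left(12 - 3 \left(-2\right)\right) = - 666 \left(12 - -6\right) = - 666 \left(12 + 6\right) = \left(-666\right) 18 = -11988$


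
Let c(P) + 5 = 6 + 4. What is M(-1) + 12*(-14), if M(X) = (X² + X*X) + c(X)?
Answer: -161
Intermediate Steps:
c(P) = 5 (c(P) = -5 + (6 + 4) = -5 + 10 = 5)
M(X) = 5 + 2*X² (M(X) = (X² + X*X) + 5 = (X² + X²) + 5 = 2*X² + 5 = 5 + 2*X²)
M(-1) + 12*(-14) = (5 + 2*(-1)²) + 12*(-14) = (5 + 2*1) - 168 = (5 + 2) - 168 = 7 - 168 = -161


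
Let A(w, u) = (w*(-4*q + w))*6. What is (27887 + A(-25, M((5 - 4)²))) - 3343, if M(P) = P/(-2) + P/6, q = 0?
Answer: 28294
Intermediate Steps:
M(P) = -P/3 (M(P) = P*(-½) + P*(⅙) = -P/2 + P/6 = -P/3)
A(w, u) = 6*w² (A(w, u) = (w*(-4*0 + w))*6 = (w*(0 + w))*6 = (w*w)*6 = w²*6 = 6*w²)
(27887 + A(-25, M((5 - 4)²))) - 3343 = (27887 + 6*(-25)²) - 3343 = (27887 + 6*625) - 3343 = (27887 + 3750) - 3343 = 31637 - 3343 = 28294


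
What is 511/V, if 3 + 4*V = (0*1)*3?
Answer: -2044/3 ≈ -681.33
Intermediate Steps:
V = -3/4 (V = -3/4 + ((0*1)*3)/4 = -3/4 + (0*3)/4 = -3/4 + (1/4)*0 = -3/4 + 0 = -3/4 ≈ -0.75000)
511/V = 511/(-3/4) = 511*(-4/3) = -2044/3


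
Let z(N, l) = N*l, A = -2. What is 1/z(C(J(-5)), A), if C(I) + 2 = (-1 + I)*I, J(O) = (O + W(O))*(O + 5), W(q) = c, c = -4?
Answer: ¼ ≈ 0.25000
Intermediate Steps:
W(q) = -4
J(O) = (-4 + O)*(5 + O) (J(O) = (O - 4)*(O + 5) = (-4 + O)*(5 + O))
C(I) = -2 + I*(-1 + I) (C(I) = -2 + (-1 + I)*I = -2 + I*(-1 + I))
1/z(C(J(-5)), A) = 1/((-2 + (-20 - 5 + (-5)²)² - (-20 - 5 + (-5)²))*(-2)) = 1/((-2 + (-20 - 5 + 25)² - (-20 - 5 + 25))*(-2)) = 1/((-2 + 0² - 1*0)*(-2)) = 1/((-2 + 0 + 0)*(-2)) = 1/(-2*(-2)) = 1/4 = ¼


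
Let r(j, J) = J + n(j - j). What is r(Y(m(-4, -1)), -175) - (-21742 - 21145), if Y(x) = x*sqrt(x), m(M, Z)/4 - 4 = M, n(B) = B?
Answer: 42712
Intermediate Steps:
m(M, Z) = 16 + 4*M
Y(x) = x**(3/2)
r(j, J) = J (r(j, J) = J + (j - j) = J + 0 = J)
r(Y(m(-4, -1)), -175) - (-21742 - 21145) = -175 - (-21742 - 21145) = -175 - 1*(-42887) = -175 + 42887 = 42712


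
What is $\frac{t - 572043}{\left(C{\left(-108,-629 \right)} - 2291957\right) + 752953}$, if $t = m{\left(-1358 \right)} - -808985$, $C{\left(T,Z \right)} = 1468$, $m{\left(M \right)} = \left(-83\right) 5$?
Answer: $- \frac{236527}{1537536} \approx -0.15384$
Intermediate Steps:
$m{\left(M \right)} = -415$
$t = 808570$ ($t = -415 - -808985 = -415 + 808985 = 808570$)
$\frac{t - 572043}{\left(C{\left(-108,-629 \right)} - 2291957\right) + 752953} = \frac{808570 - 572043}{\left(1468 - 2291957\right) + 752953} = \frac{236527}{-2290489 + 752953} = \frac{236527}{-1537536} = 236527 \left(- \frac{1}{1537536}\right) = - \frac{236527}{1537536}$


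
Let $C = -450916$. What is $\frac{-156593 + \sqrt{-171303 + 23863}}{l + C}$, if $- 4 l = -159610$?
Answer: $\frac{313186}{822027} - \frac{8 i \sqrt{9215}}{822027} \approx 0.38099 - 0.00093423 i$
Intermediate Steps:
$l = \frac{79805}{2}$ ($l = \left(- \frac{1}{4}\right) \left(-159610\right) = \frac{79805}{2} \approx 39903.0$)
$\frac{-156593 + \sqrt{-171303 + 23863}}{l + C} = \frac{-156593 + \sqrt{-171303 + 23863}}{\frac{79805}{2} - 450916} = \frac{-156593 + \sqrt{-147440}}{- \frac{822027}{2}} = \left(-156593 + 4 i \sqrt{9215}\right) \left(- \frac{2}{822027}\right) = \frac{313186}{822027} - \frac{8 i \sqrt{9215}}{822027}$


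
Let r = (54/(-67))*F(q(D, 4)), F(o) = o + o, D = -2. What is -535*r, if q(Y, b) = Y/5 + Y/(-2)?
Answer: 34668/67 ≈ 517.43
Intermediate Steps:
q(Y, b) = -3*Y/10 (q(Y, b) = Y*(⅕) + Y*(-½) = Y/5 - Y/2 = -3*Y/10)
F(o) = 2*o
r = -324/335 (r = (54/(-67))*(2*(-3/10*(-2))) = (54*(-1/67))*(2*(⅗)) = -54/67*6/5 = -324/335 ≈ -0.96716)
-535*r = -535*(-324/335) = 34668/67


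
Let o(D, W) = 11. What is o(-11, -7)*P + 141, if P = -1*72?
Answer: -651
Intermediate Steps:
P = -72
o(-11, -7)*P + 141 = 11*(-72) + 141 = -792 + 141 = -651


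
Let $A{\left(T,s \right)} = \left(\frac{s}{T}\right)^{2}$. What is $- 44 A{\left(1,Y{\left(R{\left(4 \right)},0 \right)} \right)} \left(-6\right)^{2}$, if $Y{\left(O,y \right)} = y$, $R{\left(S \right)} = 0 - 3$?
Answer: $0$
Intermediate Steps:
$R{\left(S \right)} = -3$ ($R{\left(S \right)} = 0 - 3 = -3$)
$A{\left(T,s \right)} = \frac{s^{2}}{T^{2}}$
$- 44 A{\left(1,Y{\left(R{\left(4 \right)},0 \right)} \right)} \left(-6\right)^{2} = - 44 \cdot 1^{-2} \cdot 0^{2} \left(-6\right)^{2} = - 44 \cdot 1 \cdot 0 \cdot 36 = \left(-44\right) 0 \cdot 36 = 0 \cdot 36 = 0$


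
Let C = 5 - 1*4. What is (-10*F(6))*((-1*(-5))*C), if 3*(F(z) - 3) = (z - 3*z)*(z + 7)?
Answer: 2450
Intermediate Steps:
C = 1 (C = 5 - 4 = 1)
F(z) = 3 - 2*z*(7 + z)/3 (F(z) = 3 + ((z - 3*z)*(z + 7))/3 = 3 + ((-2*z)*(7 + z))/3 = 3 + (-2*z*(7 + z))/3 = 3 - 2*z*(7 + z)/3)
(-10*F(6))*((-1*(-5))*C) = (-10*(3 - 14/3*6 - ⅔*6²))*(-1*(-5)*1) = (-10*(3 - 28 - ⅔*36))*(5*1) = -10*(3 - 28 - 24)*5 = -10*(-49)*5 = 490*5 = 2450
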